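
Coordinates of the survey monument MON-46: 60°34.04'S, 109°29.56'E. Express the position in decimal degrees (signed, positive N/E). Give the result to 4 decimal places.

-60.5673°, +109.4927°

lat: 60.5673° S → -60.5673°
lon: 109.4927° E → +109.4927°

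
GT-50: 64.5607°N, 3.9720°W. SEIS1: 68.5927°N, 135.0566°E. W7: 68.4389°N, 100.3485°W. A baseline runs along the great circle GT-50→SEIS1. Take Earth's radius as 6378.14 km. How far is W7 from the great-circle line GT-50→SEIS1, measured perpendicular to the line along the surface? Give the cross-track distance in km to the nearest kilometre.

3293 km

δ₁₃ = central angle GT-50→W7 = 0.605321 rad  (haversine)
θ₁₃ = bearing GT-50→W7 = 320.071°,  θ₁₂ = bearing GT-50→SEIS1 = 20.248°
dₓₜ = R·arcsin(sin δ₁₃ · sin(θ₁₃ − θ₁₂)) = 6378.14·arcsin(0.56903·sin(299.824°)) = -3293.026 km
|dₓₜ| = 3293.026 km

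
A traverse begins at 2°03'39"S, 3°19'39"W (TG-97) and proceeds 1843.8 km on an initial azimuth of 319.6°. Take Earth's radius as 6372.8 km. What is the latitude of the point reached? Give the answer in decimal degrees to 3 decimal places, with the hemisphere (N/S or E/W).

TG-97: φ = -2.06083°, λ = -3.32750°
δ = d/R = 1843.8/6372.8 = 0.289323 rad
φ₂ = arcsin(sin φ₁ cos δ + cos φ₁ sin δ cos θ)
   = arcsin(-0.03596·0.95844 + 0.99935·0.28530·0.76154) = 10.52493°
λ₂ = λ₁ + atan2(sin θ sin δ cos φ₁, cos δ − sin φ₁ sin φ₂) = -14.16798°

10.525°N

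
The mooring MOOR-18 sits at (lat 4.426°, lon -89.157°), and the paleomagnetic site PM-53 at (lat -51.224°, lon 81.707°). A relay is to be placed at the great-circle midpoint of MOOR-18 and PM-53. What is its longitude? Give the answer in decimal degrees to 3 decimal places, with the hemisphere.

Bx = cos φ₂ cos Δλ = -0.618333,  By = cos φ₂ sin Δλ = 0.099439
φₘ = atan2(sin φ₁ + sin φ₂, √((cos φ₁ + Bx)² + By²)) = -60.86534°
λₘ = λ₁ + atan2(By, cos φ₁ + Bx) = -74.44382°

74.444°W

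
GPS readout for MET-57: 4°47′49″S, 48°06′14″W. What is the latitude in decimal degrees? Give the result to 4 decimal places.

4° + 47′/60 + 49″/3600 = 4 + 0.78333 + 0.01361 = 4.7969°

4.7969°S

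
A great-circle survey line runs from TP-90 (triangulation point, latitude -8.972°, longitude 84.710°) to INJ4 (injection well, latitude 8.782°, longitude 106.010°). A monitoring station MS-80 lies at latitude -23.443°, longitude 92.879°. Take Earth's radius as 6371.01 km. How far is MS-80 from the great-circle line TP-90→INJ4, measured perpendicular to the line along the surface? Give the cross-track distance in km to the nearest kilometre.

1788 km

δ₁₃ = central angle TP-90→MS-80 = 0.287065 rad  (haversine)
θ₁₃ = bearing TP-90→MS-80 = 152.585°,  θ₁₂ = bearing TP-90→INJ4 = 50.645°
dₓₜ = R·arcsin(sin δ₁₃ · sin(θ₁₃ − θ₁₂)) = 6371.01·arcsin(0.28314·sin(101.940°)) = 1788.242 km
|dₓₜ| = 1788.242 km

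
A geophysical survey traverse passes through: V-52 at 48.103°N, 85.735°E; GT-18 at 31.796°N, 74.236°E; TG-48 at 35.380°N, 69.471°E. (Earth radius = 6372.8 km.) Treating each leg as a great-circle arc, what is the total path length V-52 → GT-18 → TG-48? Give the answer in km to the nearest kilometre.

2651 km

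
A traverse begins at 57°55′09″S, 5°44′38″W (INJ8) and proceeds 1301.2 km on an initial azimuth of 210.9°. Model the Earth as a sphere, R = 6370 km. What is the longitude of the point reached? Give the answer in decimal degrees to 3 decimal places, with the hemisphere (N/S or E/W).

INJ8: φ = -57.91917°, λ = -5.74389°
δ = d/R = 1301.2/6370 = 0.204270 rad
φ₂ = arcsin(sin φ₁ cos δ + cos φ₁ sin δ cos θ)
   = arcsin(-0.84730·0.97921 + 0.53112·0.20285·-0.85806) = -67.23947°
λ₂ = λ₁ + atan2(sin θ sin δ cos φ₁, cos δ − sin φ₁ sin φ₂) = -21.36438°

21.364°W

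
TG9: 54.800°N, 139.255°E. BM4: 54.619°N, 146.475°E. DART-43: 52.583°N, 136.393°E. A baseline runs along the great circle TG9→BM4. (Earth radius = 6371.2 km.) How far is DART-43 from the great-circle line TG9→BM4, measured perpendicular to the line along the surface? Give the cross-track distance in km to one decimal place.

δ₁₃ = central angle TG9→DART-43 = 0.048695 rad  (haversine)
θ₁₃ = bearing TG9→DART-43 = 218.555°,  θ₁₂ = bearing TG9→BM4 = 89.533°
dₓₜ = R·arcsin(sin δ₁₃ · sin(θ₁₃ − θ₁₂)) = 6371.2·arcsin(0.04868·sin(129.022°)) = 240.995 km
|dₓₜ| = 240.995 km

241.0 km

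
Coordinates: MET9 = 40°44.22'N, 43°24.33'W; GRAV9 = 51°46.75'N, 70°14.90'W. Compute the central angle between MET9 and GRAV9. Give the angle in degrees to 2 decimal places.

MET9: φ = +40.73700°, λ = -43.40550°
GRAV9: φ = +51.77917°, λ = -70.24833°
Δφ = 11.0422°,  Δλ = -26.8428°
a = sin²(Δφ/2) + cos φ₁ cos φ₂ sin²(Δλ/2) = 0.034513
c = 2·arcsin(√a) = 0.373726 rad = 21.4129°

21.41°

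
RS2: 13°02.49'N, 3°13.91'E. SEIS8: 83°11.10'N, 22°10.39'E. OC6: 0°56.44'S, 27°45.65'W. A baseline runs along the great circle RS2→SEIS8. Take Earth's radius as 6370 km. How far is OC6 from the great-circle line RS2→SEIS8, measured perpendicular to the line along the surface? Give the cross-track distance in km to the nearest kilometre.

3379 km

RS2: φ = +13.04150°, λ = +3.23183°
SEIS8: φ = +83.18500°, λ = +22.17317°
OC6: φ = -0.94067°, λ = -27.76083°
δ₁₃ = central angle RS2→OC6 = 0.589344 rad  (haversine)
θ₁₃ = bearing RS2→OC6 = 247.867°,  θ₁₂ = bearing RS2→SEIS8 = 2.342°
dₓₜ = R·arcsin(sin δ₁₃ · sin(θ₁₃ − θ₁₂)) = 6370·arcsin(0.55582·sin(245.525°)) = -3378.612 km
|dₓₜ| = 3378.612 km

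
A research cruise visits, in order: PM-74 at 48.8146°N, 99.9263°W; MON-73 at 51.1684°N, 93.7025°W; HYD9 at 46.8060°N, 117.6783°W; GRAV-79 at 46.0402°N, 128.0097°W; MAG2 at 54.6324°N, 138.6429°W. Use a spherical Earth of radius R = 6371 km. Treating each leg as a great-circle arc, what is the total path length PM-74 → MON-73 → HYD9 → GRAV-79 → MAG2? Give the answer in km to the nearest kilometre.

4333 km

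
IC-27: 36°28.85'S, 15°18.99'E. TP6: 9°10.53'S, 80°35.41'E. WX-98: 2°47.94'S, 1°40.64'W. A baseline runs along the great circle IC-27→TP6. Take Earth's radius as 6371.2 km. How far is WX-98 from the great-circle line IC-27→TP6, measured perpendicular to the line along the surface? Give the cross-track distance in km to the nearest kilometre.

3803 km

IC-27: φ = -36.48083°, λ = +15.31650°
TP6: φ = -9.17550°, λ = +80.59017°
WX-98: φ = -2.79900°, λ = -1.67733°
δ₁₃ = central angle IC-27→WX-98 = 0.648379 rad  (haversine)
θ₁₃ = bearing IC-27→WX-98 = 331.093°,  θ₁₂ = bearing IC-27→TP6 = 82.547°
dₓₜ = R·arcsin(sin δ₁₃ · sin(θ₁₃ − θ₁₂)) = 6371.2·arcsin(0.60390·sin(248.545°)) = -3802.720 km
|dₓₜ| = 3802.720 km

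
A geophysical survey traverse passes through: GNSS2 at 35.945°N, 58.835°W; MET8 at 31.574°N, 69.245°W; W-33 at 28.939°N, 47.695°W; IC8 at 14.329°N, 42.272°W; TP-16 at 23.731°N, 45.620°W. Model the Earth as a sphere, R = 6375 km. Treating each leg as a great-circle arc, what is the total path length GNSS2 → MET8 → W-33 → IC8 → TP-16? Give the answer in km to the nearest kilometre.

GNSS2→MET8: c = 0.169090 rad, d = 1077.95 km
MET8→W-33: c = 0.327578 rad, d = 2088.31 km
W-33→IC8: c = 0.269628 rad, d = 1718.88 km
IC8→TP-16: c = 0.173117 rad, d = 1103.62 km
Total = 1077.95 + 2088.31 + 1718.88 + 1103.62 = 5988.76 km

5989 km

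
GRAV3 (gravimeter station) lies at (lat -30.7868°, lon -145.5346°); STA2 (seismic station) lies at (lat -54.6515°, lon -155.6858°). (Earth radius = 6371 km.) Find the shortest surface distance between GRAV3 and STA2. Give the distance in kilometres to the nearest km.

Δφ = -23.8647°,  Δλ = -10.1512°
a = sin²(Δφ/2) + cos φ₁ cos φ₂ sin²(Δλ/2) = 0.046638
c = 2·arcsin(√a) = 0.435349 rad = 24.9436°
d = R·c = 6371 × 0.435349 = 2773.6 km

2774 km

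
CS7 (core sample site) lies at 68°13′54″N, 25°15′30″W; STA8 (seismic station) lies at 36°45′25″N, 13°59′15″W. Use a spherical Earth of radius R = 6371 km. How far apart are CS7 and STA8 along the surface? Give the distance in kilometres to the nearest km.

CS7: φ = +68.23167°, λ = -25.25833°
STA8: φ = +36.75694°, λ = -13.98750°
Δφ = -31.4747°,  Δλ = 11.2708°
a = sin²(Δφ/2) + cos φ₁ cos φ₂ sin²(Δλ/2) = 0.076430
c = 2·arcsin(√a) = 0.560216 rad = 32.0980°
d = R·c = 6371 × 0.560216 = 3569.1 km

3569 km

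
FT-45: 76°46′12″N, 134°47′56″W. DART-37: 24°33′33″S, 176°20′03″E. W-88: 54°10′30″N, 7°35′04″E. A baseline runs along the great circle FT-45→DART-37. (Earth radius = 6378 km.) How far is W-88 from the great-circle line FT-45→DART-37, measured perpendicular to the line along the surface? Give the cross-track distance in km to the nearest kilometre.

FT-45: φ = +76.77000°, λ = -134.79889°
DART-37: φ = -24.55917°, λ = +176.33417°
W-88: φ = +54.17500°, λ = +7.58444°
δ₁₃ = central angle FT-45→W-88 = 0.818685 rad  (haversine)
θ₁₃ = bearing FT-45→W-88 = 29.290°,  θ₁₂ = bearing FT-45→DART-37 = 225.316°
dₓₜ = R·arcsin(sin δ₁₃ · sin(θ₁₃ − θ₁₂)) = 6378·arcsin(0.73025·sin(-196.025°)) = 1294.650 km
|dₓₜ| = 1294.650 km

1295 km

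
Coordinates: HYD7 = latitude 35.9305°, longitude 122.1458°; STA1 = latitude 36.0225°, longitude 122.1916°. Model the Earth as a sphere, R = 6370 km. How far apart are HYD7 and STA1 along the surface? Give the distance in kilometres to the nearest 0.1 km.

Δφ = 0.0920°,  Δλ = 0.0458°
a = sin²(Δφ/2) + cos φ₁ cos φ₂ sin²(Δλ/2) = 0.000001
c = 2·arcsin(√a) = 0.001731 rad = 0.0992°
d = R·c = 6370 × 0.001731 = 11.0 km

11.0 km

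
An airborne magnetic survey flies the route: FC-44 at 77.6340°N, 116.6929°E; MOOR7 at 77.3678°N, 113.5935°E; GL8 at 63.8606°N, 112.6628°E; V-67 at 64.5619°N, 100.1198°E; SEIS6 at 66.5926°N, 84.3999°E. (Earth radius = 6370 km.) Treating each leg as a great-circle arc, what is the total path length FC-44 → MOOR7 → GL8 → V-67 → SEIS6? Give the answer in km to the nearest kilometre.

FC-44→MOOR7: c = 0.012594 rad, d = 80.22 km
MOOR7→GL8: c = 0.235800 rad, d = 1502.04 km
GL8→V-67: c = 0.095863 rad, d = 610.65 km
V-67→SEIS6: c = 0.118478 rad, d = 754.71 km
Total = 80.22 + 1502.04 + 610.65 + 754.71 = 2947.62 km

2948 km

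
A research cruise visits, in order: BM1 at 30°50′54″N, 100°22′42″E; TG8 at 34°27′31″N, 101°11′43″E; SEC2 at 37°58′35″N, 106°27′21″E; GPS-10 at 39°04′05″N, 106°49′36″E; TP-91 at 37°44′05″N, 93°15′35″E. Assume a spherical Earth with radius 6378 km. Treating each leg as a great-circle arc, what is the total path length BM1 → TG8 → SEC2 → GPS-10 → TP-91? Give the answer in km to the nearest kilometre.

BM1: φ = +30.84833°, λ = +100.37833°
TG8: φ = +34.45861°, λ = +101.19528°
SEC2: φ = +37.97639°, λ = +106.45583°
GPS-10: φ = +39.06806°, λ = +106.82667°
TP-91: φ = +37.73472°, λ = +93.25972°
BM1→TG8: c = 0.064144 rad, d = 409.11 km
TG8→SEC2: c = 0.096180 rad, d = 613.44 km
SEC2→GPS-10: c = 0.019715 rad, d = 125.74 km
GPS-10→TP-91: c = 0.186841 rad, d = 1191.67 km
Total = 409.11 + 613.44 + 125.74 + 1191.67 = 2339.95 km

2340 km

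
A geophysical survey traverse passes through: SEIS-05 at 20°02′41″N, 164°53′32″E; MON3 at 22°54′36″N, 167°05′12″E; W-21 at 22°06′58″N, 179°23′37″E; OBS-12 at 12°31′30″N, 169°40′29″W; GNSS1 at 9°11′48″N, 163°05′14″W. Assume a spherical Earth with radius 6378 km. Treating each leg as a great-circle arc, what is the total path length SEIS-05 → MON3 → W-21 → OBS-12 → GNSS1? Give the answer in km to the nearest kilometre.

4046 km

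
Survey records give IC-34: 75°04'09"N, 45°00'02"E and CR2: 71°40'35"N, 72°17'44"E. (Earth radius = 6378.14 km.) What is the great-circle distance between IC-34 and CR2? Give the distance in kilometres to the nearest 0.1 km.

937.0 km

IC-34: φ = +75.06917°, λ = +45.00056°
CR2: φ = +71.67639°, λ = +72.29556°
Δφ = -3.3928°,  Δλ = 27.2950°
a = sin²(Δφ/2) + cos φ₁ cos φ₂ sin²(Δλ/2) = 0.005386
c = 2·arcsin(√a) = 0.146909 rad = 8.4172°
d = R·c = 6378.14 × 0.146909 = 937.0 km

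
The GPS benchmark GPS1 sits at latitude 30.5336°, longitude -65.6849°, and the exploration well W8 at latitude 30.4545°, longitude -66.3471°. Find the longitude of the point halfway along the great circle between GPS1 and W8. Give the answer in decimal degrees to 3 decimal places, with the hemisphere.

Bx = cos φ₂ cos Δλ = 0.861974,  By = cos φ₂ sin Δλ = -0.009963
φₘ = atan2(sin φ₁ + sin φ₂, √((cos φ₁ + Bx)² + By²)) = 30.49447°
λₘ = λ₁ + atan2(By, cos φ₁ + Bx) = -66.01613°

66.016°W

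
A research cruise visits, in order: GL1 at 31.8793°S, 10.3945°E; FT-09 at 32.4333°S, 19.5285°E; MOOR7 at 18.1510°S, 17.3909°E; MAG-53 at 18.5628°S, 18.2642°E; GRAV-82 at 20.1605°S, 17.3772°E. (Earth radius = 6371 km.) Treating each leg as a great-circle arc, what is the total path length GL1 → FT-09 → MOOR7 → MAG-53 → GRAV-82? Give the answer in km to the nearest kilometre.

2768 km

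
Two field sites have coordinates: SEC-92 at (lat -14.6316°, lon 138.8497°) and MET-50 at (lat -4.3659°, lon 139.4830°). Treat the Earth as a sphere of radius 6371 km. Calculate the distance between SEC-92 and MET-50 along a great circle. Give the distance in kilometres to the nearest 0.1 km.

1143.6 km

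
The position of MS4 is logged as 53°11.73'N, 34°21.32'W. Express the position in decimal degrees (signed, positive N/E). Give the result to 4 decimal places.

lat: 53.1955° N → +53.1955°
lon: 34.3553° W → -34.3553°

+53.1955°, -34.3553°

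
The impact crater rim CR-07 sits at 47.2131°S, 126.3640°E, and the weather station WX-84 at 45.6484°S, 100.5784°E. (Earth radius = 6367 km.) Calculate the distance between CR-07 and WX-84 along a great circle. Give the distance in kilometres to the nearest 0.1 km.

1973.5 km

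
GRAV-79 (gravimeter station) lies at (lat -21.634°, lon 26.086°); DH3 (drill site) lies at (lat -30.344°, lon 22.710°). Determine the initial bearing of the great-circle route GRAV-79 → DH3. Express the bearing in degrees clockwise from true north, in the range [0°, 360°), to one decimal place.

198.5°

Δλ = -3.3760°
y = sin Δλ · cos φ₂ = -0.050821
x = cos φ₁ sin φ₂ − sin φ₁ cos φ₂ cos Δλ = -0.151986
θ = atan2(y, x) = -161.5111° → 198.4889° (mod 360°)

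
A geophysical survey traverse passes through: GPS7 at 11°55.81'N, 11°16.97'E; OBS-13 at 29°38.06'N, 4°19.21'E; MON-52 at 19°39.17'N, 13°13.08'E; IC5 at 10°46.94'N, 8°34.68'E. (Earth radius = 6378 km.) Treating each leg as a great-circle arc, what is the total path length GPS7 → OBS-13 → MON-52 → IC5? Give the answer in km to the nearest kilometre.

4633 km

GPS7: φ = +11.93017°, λ = +11.28283°
OBS-13: φ = +29.63433°, λ = +4.32017°
MON-52: φ = +19.65283°, λ = +13.21800°
IC5: φ = +10.78233°, λ = +8.57800°
GPS7→OBS-13: c = 0.328994 rad, d = 2098.33 km
OBS-13→MON-52: c = 0.224017 rad, d = 1428.78 km
MON-52→IC5: c = 0.173379 rad, d = 1105.81 km
Total = 2098.33 + 1428.78 + 1105.81 = 4632.92 km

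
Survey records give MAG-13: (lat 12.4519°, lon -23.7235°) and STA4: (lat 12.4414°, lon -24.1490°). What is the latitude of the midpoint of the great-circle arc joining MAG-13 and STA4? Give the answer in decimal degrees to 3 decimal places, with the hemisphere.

12.447°N

Bx = cos φ₂ cos Δλ = 0.976490,  By = cos φ₂ sin Δλ = -0.007252
φₘ = atan2(sin φ₁ + sin φ₂, √((cos φ₁ + Bx)² + By²)) = 12.44673°
λₘ = λ₁ + atan2(By, cos φ₁ + Bx) = -23.93625°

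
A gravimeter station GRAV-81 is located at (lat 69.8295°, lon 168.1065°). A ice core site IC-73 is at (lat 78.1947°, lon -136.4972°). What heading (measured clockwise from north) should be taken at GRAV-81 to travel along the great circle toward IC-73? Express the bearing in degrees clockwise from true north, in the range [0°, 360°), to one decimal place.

36.4°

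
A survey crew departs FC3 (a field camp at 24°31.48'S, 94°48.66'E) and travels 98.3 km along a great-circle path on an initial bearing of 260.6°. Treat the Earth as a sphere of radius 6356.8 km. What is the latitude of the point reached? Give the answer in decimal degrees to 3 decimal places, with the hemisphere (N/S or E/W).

24.666°S

FC3: φ = -24.52467°, λ = +94.81100°
δ = d/R = 98.3/6356.8 = 0.015464 rad
φ₂ = arcsin(sin φ₁ cos δ + cos φ₁ sin δ cos θ)
   = arcsin(-0.41508·0.99988 + 0.90978·0.01546·-0.16333) = -24.66632°
λ₂ = λ₁ + atan2(sin θ sin δ cos φ₁, cos δ − sin φ₁ sin φ₂) = 93.84911°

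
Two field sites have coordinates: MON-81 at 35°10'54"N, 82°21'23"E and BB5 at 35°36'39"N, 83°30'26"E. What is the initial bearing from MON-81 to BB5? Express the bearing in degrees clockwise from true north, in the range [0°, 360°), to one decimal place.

MON-81: φ = +35.18167°, λ = +82.35639°
BB5: φ = +35.61083°, λ = +83.50722°
Δλ = 1.1508°
y = sin Δλ · cos φ₂ = 0.016328
x = cos φ₁ sin φ₂ − sin φ₁ cos φ₂ cos Δλ = 0.007585
θ = atan2(y, x) = 65.0845° → 65.0845° (mod 360°)

65.1°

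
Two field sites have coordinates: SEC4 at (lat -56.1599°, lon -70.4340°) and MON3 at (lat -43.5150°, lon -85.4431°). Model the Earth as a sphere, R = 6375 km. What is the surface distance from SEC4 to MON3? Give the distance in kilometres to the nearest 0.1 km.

1763.8 km

Δφ = 12.6449°,  Δλ = -15.0091°
a = sin²(Δφ/2) + cos φ₁ cos φ₂ sin²(Δλ/2) = 0.019016
c = 2·arcsin(√a) = 0.276678 rad = 15.8525°
d = R·c = 6375 × 0.276678 = 1763.8 km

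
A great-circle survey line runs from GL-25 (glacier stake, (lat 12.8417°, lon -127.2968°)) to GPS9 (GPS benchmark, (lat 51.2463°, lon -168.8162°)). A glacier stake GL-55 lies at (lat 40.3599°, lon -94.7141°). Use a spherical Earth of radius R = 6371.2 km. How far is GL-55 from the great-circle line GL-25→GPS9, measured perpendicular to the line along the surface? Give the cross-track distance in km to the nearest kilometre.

δ₁₃ = central angle GL-25→GL-55 = 0.692053 rad  (haversine)
θ₁₃ = bearing GL-25→GL-55 = 40.020°,  θ₁₂ = bearing GL-25→GPS9 = 327.692°
dₓₜ = R·arcsin(sin δ₁₃ · sin(θ₁₃ − θ₁₂)) = 6371.2·arcsin(0.63812·sin(-287.672°)) = 4163.877 km
|dₓₜ| = 4163.877 km

4164 km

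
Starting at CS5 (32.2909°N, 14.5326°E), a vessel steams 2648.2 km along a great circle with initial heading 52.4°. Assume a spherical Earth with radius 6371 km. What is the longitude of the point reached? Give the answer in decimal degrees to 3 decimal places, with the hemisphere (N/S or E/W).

δ = d/R = 2648.2/6371 = 0.415665 rad
φ₂ = arcsin(sin φ₁ cos δ + cos φ₁ sin δ cos θ)
   = arcsin(0.53422·0.91485 + 0.84535·0.40380·0.61015) = 44.18690°
λ₂ = λ₁ + atan2(sin θ sin δ cos φ₁, cos δ − sin φ₁ sin φ₂) = 41.02992°

41.030°E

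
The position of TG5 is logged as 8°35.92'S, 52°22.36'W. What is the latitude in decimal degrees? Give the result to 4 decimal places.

8° + 35.92′/60 = 8 + 0.59867 = 8.5987°

8.5987°S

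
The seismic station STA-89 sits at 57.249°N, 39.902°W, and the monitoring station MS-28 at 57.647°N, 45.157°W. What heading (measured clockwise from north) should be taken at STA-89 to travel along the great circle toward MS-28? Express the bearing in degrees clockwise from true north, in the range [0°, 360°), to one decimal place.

Δλ = -5.2550°
y = sin Δλ · cos φ₂ = -0.049012
x = cos φ₁ sin φ₂ − sin φ₁ cos φ₂ cos Δλ = 0.008838
θ = atan2(y, x) = -79.7781° → 280.2219° (mod 360°)

280.2°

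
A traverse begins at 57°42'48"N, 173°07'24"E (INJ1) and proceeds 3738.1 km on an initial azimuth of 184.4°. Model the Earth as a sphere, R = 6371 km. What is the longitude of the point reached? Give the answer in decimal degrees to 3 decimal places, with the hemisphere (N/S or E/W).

INJ1: φ = +57.71333°, λ = +173.12333°
δ = d/R = 3738.1/6371 = 0.586737 rad
φ₂ = arcsin(sin φ₁ cos δ + cos φ₁ sin δ cos θ)
   = arcsin(0.84539·0.83275 + 0.53416·0.55365·-0.99705) = 24.15051°
λ₂ = λ₁ + atan2(sin θ sin δ cos φ₁, cos δ − sin φ₁ sin φ₂) = 170.45528°

170.455°E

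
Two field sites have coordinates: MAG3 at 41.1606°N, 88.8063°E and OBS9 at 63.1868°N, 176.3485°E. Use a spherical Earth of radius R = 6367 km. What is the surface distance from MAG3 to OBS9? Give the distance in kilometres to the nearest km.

Δφ = 22.0262°,  Δλ = 87.5422°
a = sin²(Δφ/2) + cos φ₁ cos φ₂ sin²(Δλ/2) = 0.199015
c = 2·arcsin(√a) = 0.924830 rad = 52.9889°
d = R·c = 6367 × 0.924830 = 5888.4 km

5888 km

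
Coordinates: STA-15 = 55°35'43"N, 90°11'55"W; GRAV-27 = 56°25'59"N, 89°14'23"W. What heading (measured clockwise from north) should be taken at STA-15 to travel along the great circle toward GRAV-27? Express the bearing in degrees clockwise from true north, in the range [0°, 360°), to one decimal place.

32.2°

STA-15: φ = +55.59528°, λ = -90.19861°
GRAV-27: φ = +56.43306°, λ = -89.23972°
Δλ = 0.9589°
y = sin Δλ · cos φ₂ = 0.009253
x = cos φ₁ sin φ₂ − sin φ₁ cos φ₂ cos Δλ = 0.014685
θ = atan2(y, x) = 32.2143° → 32.2143° (mod 360°)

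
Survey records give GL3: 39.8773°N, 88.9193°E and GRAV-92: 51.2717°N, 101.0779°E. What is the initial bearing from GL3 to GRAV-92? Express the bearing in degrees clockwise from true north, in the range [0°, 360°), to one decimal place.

32.5°

Δλ = 12.1586°
y = sin Δλ · cos φ₂ = 0.131769
x = cos φ₁ sin φ₂ − sin φ₁ cos φ₂ cos Δλ = 0.206559
θ = atan2(y, x) = 32.5347° → 32.5347° (mod 360°)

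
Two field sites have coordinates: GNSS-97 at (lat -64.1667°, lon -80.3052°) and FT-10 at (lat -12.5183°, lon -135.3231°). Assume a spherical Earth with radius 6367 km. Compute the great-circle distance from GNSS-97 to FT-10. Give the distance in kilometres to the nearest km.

7108 km

Δφ = 51.6484°,  Δλ = -55.0179°
a = sin²(Δφ/2) + cos φ₁ cos φ₂ sin²(Δλ/2) = 0.280511
c = 2·arcsin(√a) = 1.116335 rad = 63.9613°
d = R·c = 6367 × 1.116335 = 7107.7 km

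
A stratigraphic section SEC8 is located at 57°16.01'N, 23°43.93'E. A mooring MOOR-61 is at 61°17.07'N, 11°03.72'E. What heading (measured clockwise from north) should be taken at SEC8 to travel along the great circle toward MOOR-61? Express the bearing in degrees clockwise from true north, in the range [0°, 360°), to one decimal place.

307.2°

SEC8: φ = +57.26683°, λ = +23.73217°
MOOR-61: φ = +61.28450°, λ = +11.06200°
Δλ = -12.6702°
y = sin Δλ · cos φ₂ = -0.105383
x = cos φ₁ sin φ₂ − sin φ₁ cos φ₂ cos Δλ = 0.079906
θ = atan2(y, x) = -52.8292° → 307.1708° (mod 360°)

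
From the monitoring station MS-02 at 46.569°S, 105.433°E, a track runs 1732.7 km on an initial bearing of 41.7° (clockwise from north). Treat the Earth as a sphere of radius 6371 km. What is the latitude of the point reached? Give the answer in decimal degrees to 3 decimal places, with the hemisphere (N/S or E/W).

34.168°S

δ = d/R = 1732.7/6371 = 0.271967 rad
φ₂ = arcsin(sin φ₁ cos δ + cos φ₁ sin δ cos θ)
   = arcsin(-0.72620·0.96324 + 0.68748·0.26863·0.74664) = -34.16826°
λ₂ = λ₁ + atan2(sin θ sin δ cos φ₁, cos δ − sin φ₁ sin φ₂) = 117.90591°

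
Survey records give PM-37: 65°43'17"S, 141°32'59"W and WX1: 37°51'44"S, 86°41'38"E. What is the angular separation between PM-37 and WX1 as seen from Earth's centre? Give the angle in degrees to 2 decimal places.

PM-37: φ = -65.72139°, λ = -141.54972°
WX1: φ = -37.86222°, λ = +86.69389°
Δφ = 27.8592°,  Δλ = -131.7564°
a = sin²(Δφ/2) + cos φ₁ cos φ₂ sin²(Δλ/2) = 0.328351
c = 2·arcsin(√a) = 1.220371 rad = 69.9221°

69.92°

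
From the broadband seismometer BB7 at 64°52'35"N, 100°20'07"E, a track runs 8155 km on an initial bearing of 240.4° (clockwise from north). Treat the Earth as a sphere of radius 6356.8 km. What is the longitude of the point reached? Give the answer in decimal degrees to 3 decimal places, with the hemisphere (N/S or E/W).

43.718°E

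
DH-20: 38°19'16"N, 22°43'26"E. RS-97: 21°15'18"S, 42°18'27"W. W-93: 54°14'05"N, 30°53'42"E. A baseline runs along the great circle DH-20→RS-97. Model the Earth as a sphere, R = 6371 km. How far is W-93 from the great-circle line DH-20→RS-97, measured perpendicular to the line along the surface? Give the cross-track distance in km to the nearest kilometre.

DH-20: φ = +38.32111°, λ = +22.72389°
RS-97: φ = -21.25500°, λ = -42.30750°
W-93: φ = +54.23472°, λ = +30.89500°
δ₁₃ = central angle DH-20→W-93 = 0.294246 rad  (haversine)
θ₁₃ = bearing DH-20→W-93 = 16.644°,  θ₁₂ = bearing DH-20→RS-97 = 237.980°
dₓₜ = R·arcsin(sin δ₁₃ · sin(θ₁₃ − θ₁₂)) = 6371·arcsin(0.29002·sin(-221.335°)) = 1227.932 km
|dₓₜ| = 1227.932 km

1228 km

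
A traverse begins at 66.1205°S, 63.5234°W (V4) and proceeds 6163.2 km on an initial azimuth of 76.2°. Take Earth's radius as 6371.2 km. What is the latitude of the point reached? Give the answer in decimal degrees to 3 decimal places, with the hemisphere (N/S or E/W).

δ = d/R = 6163.2/6371.2 = 0.967353 rad
φ₂ = arcsin(sin φ₁ cos δ + cos φ₁ sin δ cos θ)
   = arcsin(-0.91440·0.56748 + 0.40481·0.82339·0.23853) = -26.06537°
λ₂ = λ₁ + atan2(sin θ sin δ cos φ₁, cos δ − sin φ₁ sin φ₂) = -0.63087°

26.065°S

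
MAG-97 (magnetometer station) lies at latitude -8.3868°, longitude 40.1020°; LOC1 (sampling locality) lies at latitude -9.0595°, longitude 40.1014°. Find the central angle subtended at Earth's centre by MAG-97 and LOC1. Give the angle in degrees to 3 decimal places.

0.673°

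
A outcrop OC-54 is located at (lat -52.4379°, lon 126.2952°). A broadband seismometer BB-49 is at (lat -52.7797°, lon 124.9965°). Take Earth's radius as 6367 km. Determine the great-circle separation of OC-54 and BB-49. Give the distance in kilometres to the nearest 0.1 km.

Δφ = -0.3418°,  Δλ = -1.2987°
a = sin²(Δφ/2) + cos φ₁ cos φ₂ sin²(Δλ/2) = 0.000056
c = 2·arcsin(√a) = 0.015001 rad = 0.8595°
d = R·c = 6367 × 0.015001 = 95.5 km

95.5 km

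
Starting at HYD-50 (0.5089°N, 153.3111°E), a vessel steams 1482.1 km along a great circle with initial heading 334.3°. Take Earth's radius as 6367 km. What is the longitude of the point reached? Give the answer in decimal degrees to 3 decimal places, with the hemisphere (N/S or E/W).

147.430°E

δ = d/R = 1482.1/6367 = 0.232778 rad
φ₂ = arcsin(sin φ₁ cos δ + cos φ₁ sin δ cos θ)
   = arcsin(0.00888·0.97303 + 0.99996·0.23068·0.90108) = 12.50332°
λ₂ = λ₁ + atan2(sin θ sin δ cos φ₁, cos δ − sin φ₁ sin φ₂) = 147.42982°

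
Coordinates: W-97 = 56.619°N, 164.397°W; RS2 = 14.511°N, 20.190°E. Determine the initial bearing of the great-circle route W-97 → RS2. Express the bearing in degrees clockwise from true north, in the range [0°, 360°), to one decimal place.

355.3°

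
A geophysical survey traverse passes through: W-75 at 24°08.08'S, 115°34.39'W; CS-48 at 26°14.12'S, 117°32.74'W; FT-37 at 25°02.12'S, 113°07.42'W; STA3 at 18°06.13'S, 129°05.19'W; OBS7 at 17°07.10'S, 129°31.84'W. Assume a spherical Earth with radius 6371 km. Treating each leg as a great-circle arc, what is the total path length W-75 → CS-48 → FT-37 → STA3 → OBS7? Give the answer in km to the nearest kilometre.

W-75: φ = -24.13467°, λ = -115.57317°
CS-48: φ = -26.23533°, λ = -117.54567°
FT-37: φ = -25.03533°, λ = -113.12367°
STA3: φ = -18.10217°, λ = -129.08650°
OBS7: φ = -17.11833°, λ = -129.53067°
W-75→CS-48: c = 0.048110 rad, d = 306.51 km
CS-48→FT-37: c = 0.072660 rad, d = 462.92 km
FT-37→STA3: c = 0.285646 rad, d = 1819.85 km
STA3→OBS7: c = 0.018693 rad, d = 119.10 km
Total = 306.51 + 462.92 + 1819.85 + 119.10 = 2708.37 km

2708 km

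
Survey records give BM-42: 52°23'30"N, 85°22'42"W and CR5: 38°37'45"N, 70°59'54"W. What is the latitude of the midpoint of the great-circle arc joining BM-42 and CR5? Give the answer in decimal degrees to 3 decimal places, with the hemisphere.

45.733°N

BM-42: φ = +52.39167°, λ = -85.37833°
CR5: φ = +38.62917°, λ = -70.99833°
Bx = cos φ₂ cos Δλ = 0.756728,  By = cos φ₂ sin Δλ = 0.194013
φₘ = atan2(sin φ₁ + sin φ₂, √((cos φ₁ + Bx)² + By²)) = 45.73308°
λₘ = λ₁ + atan2(By, cos φ₁ + Bx) = -77.30044°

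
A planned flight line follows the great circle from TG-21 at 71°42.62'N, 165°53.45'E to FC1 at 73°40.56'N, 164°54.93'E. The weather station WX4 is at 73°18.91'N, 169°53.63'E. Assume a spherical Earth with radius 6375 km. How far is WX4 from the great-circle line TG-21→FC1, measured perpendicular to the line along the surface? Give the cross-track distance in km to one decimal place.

TG-21: φ = +71.71033°, λ = +165.89083°
FC1: φ = +73.67600°, λ = +164.91550°
WX4: φ = +73.31517°, λ = +169.89383°
δ₁₃ = central angle TG-21→WX4 = 0.034989 rad  (haversine)
θ₁₃ = bearing TG-21→WX4 = 34.956°,  θ₁₂ = bearing TG-21→FC1 = 352.068°
dₓₜ = R·arcsin(sin δ₁₃ · sin(θ₁₃ − θ₁₂)) = 6375·arcsin(0.03498·sin(-317.113°)) = 151.785 km
|dₓₜ| = 151.785 km

151.8 km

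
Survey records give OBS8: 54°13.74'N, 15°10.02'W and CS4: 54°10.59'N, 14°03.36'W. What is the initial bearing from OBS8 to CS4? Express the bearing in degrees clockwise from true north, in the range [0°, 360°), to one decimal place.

94.2°

OBS8: φ = +54.22900°, λ = -15.16700°
CS4: φ = +54.17650°, λ = -14.05600°
Δλ = 1.1110°
y = sin Δλ · cos φ₂ = 0.011348
x = cos φ₁ sin φ₂ − sin φ₁ cos φ₂ cos Δλ = -0.000827
θ = atan2(y, x) = 94.1681° → 94.1681° (mod 360°)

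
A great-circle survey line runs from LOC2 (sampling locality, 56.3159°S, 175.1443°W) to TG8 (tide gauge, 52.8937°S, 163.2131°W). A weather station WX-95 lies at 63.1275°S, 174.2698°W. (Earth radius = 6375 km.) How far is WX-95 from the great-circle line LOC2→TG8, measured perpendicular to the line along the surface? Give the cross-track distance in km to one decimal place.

721.9 km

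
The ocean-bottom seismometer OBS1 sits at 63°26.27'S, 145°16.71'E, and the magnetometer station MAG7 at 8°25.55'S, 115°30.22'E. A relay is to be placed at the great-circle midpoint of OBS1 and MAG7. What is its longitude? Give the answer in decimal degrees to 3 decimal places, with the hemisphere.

OBS1: φ = -63.43783°, λ = +145.27850°
MAG7: φ = -8.42583°, λ = +115.50367°
Bx = cos φ₂ cos Δλ = 0.858615,  By = cos φ₂ sin Δλ = -0.491233
φₘ = atan2(sin φ₁ + sin φ₂, √((cos φ₁ + Bx)² + By²)) = -36.72858°
λₘ = λ₁ + atan2(By, cos φ₁ + Bx) = 124.66232°

124.662°E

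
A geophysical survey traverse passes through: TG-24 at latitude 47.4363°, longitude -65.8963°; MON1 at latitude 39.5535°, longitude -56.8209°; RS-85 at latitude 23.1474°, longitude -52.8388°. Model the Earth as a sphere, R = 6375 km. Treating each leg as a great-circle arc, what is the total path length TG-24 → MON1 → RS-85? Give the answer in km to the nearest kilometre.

3005 km

TG-24→MON1: c = 0.179002 rad, d = 1141.14 km
MON1→RS-85: c = 0.292339 rad, d = 1863.66 km
Total = 1141.14 + 1863.66 = 3004.80 km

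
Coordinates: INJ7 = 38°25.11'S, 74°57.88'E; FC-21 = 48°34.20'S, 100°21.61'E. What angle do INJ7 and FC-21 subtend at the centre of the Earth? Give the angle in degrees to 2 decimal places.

20.89°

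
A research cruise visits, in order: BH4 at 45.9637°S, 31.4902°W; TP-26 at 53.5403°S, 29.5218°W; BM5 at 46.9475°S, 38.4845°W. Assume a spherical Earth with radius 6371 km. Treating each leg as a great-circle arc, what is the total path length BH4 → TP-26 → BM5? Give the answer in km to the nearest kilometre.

1824 km

BH4→TP-26: c = 0.134073 rad, d = 854.18 km
TP-26→BM5: c = 0.152240 rad, d = 969.92 km
Total = 854.18 + 969.92 = 1824.10 km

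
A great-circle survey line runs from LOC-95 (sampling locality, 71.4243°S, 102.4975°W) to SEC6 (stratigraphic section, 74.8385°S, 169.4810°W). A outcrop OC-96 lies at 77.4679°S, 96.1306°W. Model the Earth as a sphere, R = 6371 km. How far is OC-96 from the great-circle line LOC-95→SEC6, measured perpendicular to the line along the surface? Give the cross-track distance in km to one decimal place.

δ₁₃ = central angle LOC-95→OC-96 = 0.109455 rad  (haversine)
θ₁₃ = bearing LOC-95→OC-96 = 167.275°,  θ₁₂ = bearing LOC-95→SEC6 = 228.827°
dₓₜ = R·arcsin(sin δ₁₃ · sin(θ₁₃ − θ₁₂)) = 6371·arcsin(0.10924·sin(-61.552°)) = -612.860 km
|dₓₜ| = 612.860 km

612.9 km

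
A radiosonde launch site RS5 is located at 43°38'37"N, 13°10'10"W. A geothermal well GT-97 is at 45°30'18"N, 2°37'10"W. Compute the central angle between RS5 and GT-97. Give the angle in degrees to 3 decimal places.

7.736°

RS5: φ = +43.64361°, λ = -13.16944°
GT-97: φ = +45.50500°, λ = -2.61944°
Δφ = 1.8614°,  Δλ = 10.5500°
a = sin²(Δφ/2) + cos φ₁ cos φ₂ sin²(Δλ/2) = 0.004551
c = 2·arcsin(√a) = 0.135018 rad = 7.7359°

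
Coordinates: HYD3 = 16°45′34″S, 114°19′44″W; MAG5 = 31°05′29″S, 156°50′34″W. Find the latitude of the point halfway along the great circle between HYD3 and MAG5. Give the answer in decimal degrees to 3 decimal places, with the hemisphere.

25.452°S

HYD3: φ = -16.75944°, λ = -114.32889°
MAG5: φ = -31.09139°, λ = -156.84278°
Bx = cos φ₂ cos Δλ = 0.631223,  By = cos φ₂ sin Δλ = -0.578691
φₘ = atan2(sin φ₁ + sin φ₂, √((cos φ₁ + Bx)² + By²)) = -25.45197°
λₘ = λ₁ + atan2(By, cos φ₁ + Bx) = -134.34272°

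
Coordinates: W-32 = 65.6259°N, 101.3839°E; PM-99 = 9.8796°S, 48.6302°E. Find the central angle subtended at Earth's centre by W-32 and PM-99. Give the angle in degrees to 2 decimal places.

84.85°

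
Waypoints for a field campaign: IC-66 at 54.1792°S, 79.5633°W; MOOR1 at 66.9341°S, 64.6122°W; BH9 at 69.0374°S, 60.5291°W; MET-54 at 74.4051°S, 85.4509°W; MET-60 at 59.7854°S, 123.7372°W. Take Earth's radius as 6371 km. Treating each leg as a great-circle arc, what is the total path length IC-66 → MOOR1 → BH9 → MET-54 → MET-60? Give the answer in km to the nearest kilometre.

IC-66→MOOR1: c = 0.255405 rad, d = 1627.19 km
MOOR1→BH9: c = 0.045380 rad, d = 289.11 km
BH9→MET-54: c = 0.163527 rad, d = 1041.83 km
MET-54→MET-60: c = 0.352463 rad, d = 2245.54 km
Total = 1627.19 + 289.11 + 1041.83 + 2245.54 = 5203.68 km

5204 km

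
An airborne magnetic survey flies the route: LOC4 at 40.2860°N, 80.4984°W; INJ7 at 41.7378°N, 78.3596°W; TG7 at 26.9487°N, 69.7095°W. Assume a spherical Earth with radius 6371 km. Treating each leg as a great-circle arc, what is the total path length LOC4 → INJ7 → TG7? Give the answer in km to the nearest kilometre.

2065 km

LOC4→INJ7: c = 0.037885 rad, d = 241.37 km
INJ7→TG7: c = 0.286263 rad, d = 1823.78 km
Total = 241.37 + 1823.78 = 2065.15 km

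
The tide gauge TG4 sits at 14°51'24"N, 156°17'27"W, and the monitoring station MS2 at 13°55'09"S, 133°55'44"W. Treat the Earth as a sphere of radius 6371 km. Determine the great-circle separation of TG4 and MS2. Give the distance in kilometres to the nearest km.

TG4: φ = +14.85667°, λ = -156.29083°
MS2: φ = -13.91917°, λ = -133.92889°
Δφ = -28.7758°,  Δλ = 22.3619°
a = sin²(Δφ/2) + cos φ₁ cos φ₂ sin²(Δλ/2) = 0.097021
c = 2·arcsin(√a) = 0.633506 rad = 36.2972°
d = R·c = 6371 × 0.633506 = 4036.1 km

4036 km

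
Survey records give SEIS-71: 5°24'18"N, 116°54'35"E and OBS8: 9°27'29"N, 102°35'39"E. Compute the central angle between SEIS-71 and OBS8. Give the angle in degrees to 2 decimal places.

SEIS-71: φ = +5.40500°, λ = +116.90972°
OBS8: φ = +9.45806°, λ = +102.59417°
Δφ = 4.0531°,  Δλ = -14.3156°
a = sin²(Δφ/2) + cos φ₁ cos φ₂ sin²(Δλ/2) = 0.016497
c = 2·arcsin(√a) = 0.257593 rad = 14.7590°

14.76°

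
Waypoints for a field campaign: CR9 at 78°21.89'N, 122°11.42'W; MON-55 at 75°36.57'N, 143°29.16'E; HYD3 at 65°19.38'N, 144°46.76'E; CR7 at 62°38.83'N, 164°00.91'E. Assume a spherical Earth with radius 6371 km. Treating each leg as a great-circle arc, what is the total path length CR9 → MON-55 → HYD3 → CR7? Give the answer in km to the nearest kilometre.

4248 km

CR9: φ = +78.36483°, λ = -122.19033°
MON-55: φ = +75.60950°, λ = +143.48600°
HYD3: φ = +65.32300°, λ = +144.77933°
CR7: φ = +62.64717°, λ = +164.01517°
CR9→MON-55: c = 0.333379 rad, d = 2123.96 km
MON-55→HYD3: c = 0.179681 rad, d = 1144.75 km
HYD3→CR7: c = 0.153775 rad, d = 979.70 km
Total = 2123.96 + 1144.75 + 979.70 = 4248.41 km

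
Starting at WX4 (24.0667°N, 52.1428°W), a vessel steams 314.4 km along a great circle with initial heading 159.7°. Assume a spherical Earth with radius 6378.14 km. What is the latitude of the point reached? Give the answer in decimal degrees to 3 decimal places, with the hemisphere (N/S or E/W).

δ = d/R = 314.4/6378.14 = 0.049293 rad
φ₂ = arcsin(sin φ₁ cos δ + cos φ₁ sin δ cos θ)
   = arcsin(0.40780·0.99879 + 0.91307·0.04927·-0.93789) = 21.41428°
λ₂ = λ₁ + atan2(sin θ sin δ cos φ₁, cos δ − sin φ₁ sin φ₂) = -51.09066°

21.414°N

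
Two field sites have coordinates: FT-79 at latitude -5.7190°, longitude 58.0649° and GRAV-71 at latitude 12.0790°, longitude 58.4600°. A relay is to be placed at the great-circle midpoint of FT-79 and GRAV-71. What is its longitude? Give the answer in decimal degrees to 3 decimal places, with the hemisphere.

58.261°E

Bx = cos φ₂ cos Δλ = 0.977837,  By = cos φ₂ sin Δλ = 0.006743
φₘ = atan2(sin φ₁ + sin φ₂, √((cos φ₁ + Bx)² + By²)) = 3.18002°
λₘ = λ₁ + atan2(By, cos φ₁ + Bx) = 58.26073°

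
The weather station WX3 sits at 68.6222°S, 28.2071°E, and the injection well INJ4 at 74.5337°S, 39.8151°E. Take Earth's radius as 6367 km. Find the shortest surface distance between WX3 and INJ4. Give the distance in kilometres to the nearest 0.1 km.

Δφ = -5.9115°,  Δλ = 11.6080°
a = sin²(Δφ/2) + cos φ₁ cos φ₂ sin²(Δλ/2) = 0.003653
c = 2·arcsin(√a) = 0.120954 rad = 6.9301°
d = R·c = 6367 × 0.120954 = 770.1 km

770.1 km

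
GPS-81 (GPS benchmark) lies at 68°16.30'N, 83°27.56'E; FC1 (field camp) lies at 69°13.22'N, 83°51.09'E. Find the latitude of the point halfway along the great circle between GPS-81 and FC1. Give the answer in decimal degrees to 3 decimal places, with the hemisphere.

68.746°N

GPS-81: φ = +68.27167°, λ = +83.45933°
FC1: φ = +69.22033°, λ = +83.85150°
Bx = cos φ₂ cos Δλ = 0.354767,  By = cos φ₂ sin Δλ = 0.002428
φₘ = atan2(sin φ₁ + sin φ₂, √((cos φ₁ + Bx)² + By²)) = 68.74611°
λₘ = λ₁ + atan2(By, cos φ₁ + Bx) = 83.65124°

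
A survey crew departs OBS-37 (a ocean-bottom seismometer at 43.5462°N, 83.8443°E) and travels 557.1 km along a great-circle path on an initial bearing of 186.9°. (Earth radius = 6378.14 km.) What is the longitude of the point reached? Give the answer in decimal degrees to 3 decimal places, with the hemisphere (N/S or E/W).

δ = d/R = 557.1/6378.14 = 0.087345 rad
φ₂ = arcsin(sin φ₁ cos δ + cos φ₁ sin δ cos θ)
   = arcsin(0.68894·0.99619 + 0.72482·0.08723·-0.99276) = 38.57524°
λ₂ = λ₁ + atan2(sin θ sin δ cos φ₁, cos δ − sin φ₁ sin φ₂) = 83.07622°

83.076°E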